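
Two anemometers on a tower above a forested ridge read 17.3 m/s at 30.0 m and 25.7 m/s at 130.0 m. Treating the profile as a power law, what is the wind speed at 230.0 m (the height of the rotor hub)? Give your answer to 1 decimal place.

30.0 m/s

First find α: α = ln(V₂/V₁)/ln(z₂/z₁) = ln(25.7/17.3)/ln(130.0/30.0) = 0.39578/1.46634 = 0.2699
Extrapolate from 130.0 m to 230.0 m: V₃ = 25.7 × (230.0/130.0)^0.2699 = 25.7 × 1.1665 = 29.9788 m/s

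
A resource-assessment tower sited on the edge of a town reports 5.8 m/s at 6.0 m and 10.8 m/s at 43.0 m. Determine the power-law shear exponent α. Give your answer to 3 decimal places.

Power law: V₂/V₁ = (z₂/z₁)^α ⇒ α = ln(V₂/V₁) / ln(z₂/z₁)
α = ln(10.8/5.8) / ln(43.0/6.0) = ln(1.8621) / ln(7.1667)
  = 0.62169 / 1.96944 = 0.31567

α ≈ 0.316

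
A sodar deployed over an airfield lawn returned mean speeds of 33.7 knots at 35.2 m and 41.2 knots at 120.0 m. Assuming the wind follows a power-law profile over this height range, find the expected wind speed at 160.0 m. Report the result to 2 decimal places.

43.19 knots

First find α: α = ln(V₂/V₁)/ln(z₂/z₁) = ln(41.2/33.7)/ln(120.0/35.2) = 0.20094/1.22645 = 0.1638
Extrapolate from 120.0 m to 160.0 m: V₃ = 41.2 × (160.0/120.0)^0.1638 = 41.2 × 1.0483 = 43.1884 knots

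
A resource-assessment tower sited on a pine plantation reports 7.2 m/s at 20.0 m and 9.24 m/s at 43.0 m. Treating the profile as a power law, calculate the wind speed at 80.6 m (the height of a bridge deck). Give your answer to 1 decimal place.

11.3 m/s

First find α: α = ln(V₂/V₁)/ln(z₂/z₁) = ln(9.24/7.2)/ln(43.0/20.0) = 0.24946/0.76547 = 0.3259
Extrapolate from 43.0 m to 80.6 m: V₃ = 9.24 × (80.6/43.0)^0.3259 = 9.24 × 1.2272 = 11.3396 m/s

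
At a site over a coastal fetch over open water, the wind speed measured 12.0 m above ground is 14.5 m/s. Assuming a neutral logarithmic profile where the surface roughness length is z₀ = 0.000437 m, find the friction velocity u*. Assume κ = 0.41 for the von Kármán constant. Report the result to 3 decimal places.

Log law: V(z) = (u*/κ) · ln(z/z₀) ⇒ u* = κ · V / ln(z/z₀)
u* = 0.41 × 14.5 / ln(12.0/0.000437) = 0.41 × 14.5 / 10.2205
   = 5.9450 / 10.2205 = 0.5817 m/s

u* ≈ 0.582 m/s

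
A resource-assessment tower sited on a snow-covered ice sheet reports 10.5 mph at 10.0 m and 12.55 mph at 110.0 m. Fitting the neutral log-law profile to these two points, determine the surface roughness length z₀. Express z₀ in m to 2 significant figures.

z₀ ≈ 0.000046 m

Log law: V(z) ∝ ln(z/z₀). With r = V₁/V₂ = 10.5/12.55 = 0.83665,
r · ln(z₂/z₀) = ln(z₁/z₀) ⇒ ln z₀ = (ln z₁ − r·ln z₂)/(1 − r)
ln z₀ = (2.30259 − 0.83665×4.70048) / 0.16335 = -9.9793
z₀ = exp(-9.9793) = 0.00004635 m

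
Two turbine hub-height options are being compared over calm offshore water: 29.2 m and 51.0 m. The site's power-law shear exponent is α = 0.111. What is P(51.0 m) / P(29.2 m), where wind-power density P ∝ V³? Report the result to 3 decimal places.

Speed ratio: V_B/V_A = (z_B/z_A)^α = (51.0/29.2)^0.111 = (1.7466)^0.111 = 1.06386
Power-density ratio: P_B/P_A = (V_B/V_A)³ = (1.06386)³ = 1.20406

1.204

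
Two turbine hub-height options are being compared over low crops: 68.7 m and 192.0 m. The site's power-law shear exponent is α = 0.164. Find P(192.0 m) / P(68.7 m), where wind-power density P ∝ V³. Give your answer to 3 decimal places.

1.658

Speed ratio: V_B/V_A = (z_B/z_A)^α = (192.0/68.7)^0.164 = (2.7948)^0.164 = 1.18359
Power-density ratio: P_B/P_A = (V_B/V_A)³ = (1.18359)³ = 1.65806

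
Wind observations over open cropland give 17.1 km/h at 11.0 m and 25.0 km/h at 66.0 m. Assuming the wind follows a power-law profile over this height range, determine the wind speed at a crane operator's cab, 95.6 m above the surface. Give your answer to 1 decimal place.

27.0 km/h

First find α: α = ln(V₂/V₁)/ln(z₂/z₁) = ln(25.0/17.1)/ln(66.0/11.0) = 0.37980/1.79176 = 0.2120
Extrapolate from 66.0 m to 95.6 m: V₃ = 25.0 × (95.6/66.0)^0.2120 = 25.0 × 1.0817 = 27.0426 km/h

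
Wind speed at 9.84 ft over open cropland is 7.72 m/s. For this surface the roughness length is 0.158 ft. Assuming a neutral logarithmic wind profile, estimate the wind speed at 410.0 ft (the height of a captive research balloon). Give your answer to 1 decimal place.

14.7 m/s

Log law: V(z) ∝ ln(z/z₀), so V₂/V₁ = ln(z₂/z₀) / ln(z₁/z₀).
ln(410.0/0.158) = 7.8613, ln(9.84/0.158) = 4.1316
V₂ = 7.72 × 7.8613/4.1316 = 7.72 × 1.9027 = 14.6890 m/s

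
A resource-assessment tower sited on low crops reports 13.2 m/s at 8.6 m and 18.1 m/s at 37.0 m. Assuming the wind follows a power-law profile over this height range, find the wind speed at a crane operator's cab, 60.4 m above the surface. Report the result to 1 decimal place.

First find α: α = ln(V₂/V₁)/ln(z₂/z₁) = ln(18.1/13.2)/ln(37.0/8.6) = 0.31570/1.45916 = 0.2164
Extrapolate from 37.0 m to 60.4 m: V₃ = 18.1 × (60.4/37.0)^0.2164 = 18.1 × 1.1119 = 20.1246 m/s

20.1 m/s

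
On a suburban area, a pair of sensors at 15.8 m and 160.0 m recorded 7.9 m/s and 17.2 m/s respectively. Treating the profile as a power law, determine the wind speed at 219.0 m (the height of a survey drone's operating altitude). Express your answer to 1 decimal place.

First find α: α = ln(V₂/V₁)/ln(z₂/z₁) = ln(17.2/7.9)/ln(160.0/15.8) = 0.77805/2.31516 = 0.3361
Extrapolate from 160.0 m to 219.0 m: V₃ = 17.2 × (219.0/160.0)^0.3361 = 17.2 × 1.1113 = 19.1136 m/s

19.1 m/s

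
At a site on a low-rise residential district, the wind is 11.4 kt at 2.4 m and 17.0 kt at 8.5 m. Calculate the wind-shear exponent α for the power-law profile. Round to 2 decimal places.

α ≈ 0.32

Power law: V₂/V₁ = (z₂/z₁)^α ⇒ α = ln(V₂/V₁) / ln(z₂/z₁)
α = ln(17.0/11.4) / ln(8.5/2.4) = ln(1.4912) / ln(3.5417)
  = 0.39960 / 1.26460 = 0.31599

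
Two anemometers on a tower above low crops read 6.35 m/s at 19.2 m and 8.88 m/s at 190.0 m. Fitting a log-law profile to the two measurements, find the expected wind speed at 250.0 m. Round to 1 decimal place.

Log law: V ∝ ln(z/z₀). From the pair, with r = V₁/V₂ = 0.71509,
ln z₀ = (ln z₁ − r·ln z₂)/(1 − r) = (2.9549 − 0.71509×5.2470)/0.28491 = -2.7980 → z₀ = 0.06093 m
V₃ = V₁ · ln(z₃/z₀)/ln(z₁/z₀) = 6.35 × 8.3195/5.7529 = 9.1829 m/s

9.2 m/s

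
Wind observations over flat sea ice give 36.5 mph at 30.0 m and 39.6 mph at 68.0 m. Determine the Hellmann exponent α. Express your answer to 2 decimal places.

α ≈ 0.10

Power law: V₂/V₁ = (z₂/z₁)^α ⇒ α = ln(V₂/V₁) / ln(z₂/z₁)
α = ln(39.6/36.5) / ln(68.0/30.0) = ln(1.0849) / ln(2.2667)
  = 0.08152 / 0.81831 = 0.09962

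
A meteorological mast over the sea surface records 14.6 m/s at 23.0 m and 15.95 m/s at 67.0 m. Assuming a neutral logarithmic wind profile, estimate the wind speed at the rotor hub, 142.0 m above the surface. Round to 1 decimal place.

Log law: V ∝ ln(z/z₀). From the pair, with r = V₁/V₂ = 0.91536,
ln z₀ = (ln z₁ − r·ln z₂)/(1 − r) = (3.1355 − 0.91536×4.2047)/0.08464 = -8.4277 → z₀ = 0.0002187 m
V₃ = V₁ · ln(z₃/z₀)/ln(z₁/z₀) = 14.6 × 13.3835/11.5632 = 16.8984 m/s

16.9 m/s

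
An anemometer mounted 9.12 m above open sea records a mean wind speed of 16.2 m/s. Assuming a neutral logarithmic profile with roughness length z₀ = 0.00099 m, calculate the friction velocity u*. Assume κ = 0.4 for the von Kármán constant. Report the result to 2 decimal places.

u* ≈ 0.71 m/s

Log law: V(z) = (u*/κ) · ln(z/z₀) ⇒ u* = κ · V / ln(z/z₀)
u* = 0.4 × 16.2 / ln(9.12/0.00099) = 0.4 × 16.2 / 9.1283
   = 6.4800 / 9.1283 = 0.7099 m/s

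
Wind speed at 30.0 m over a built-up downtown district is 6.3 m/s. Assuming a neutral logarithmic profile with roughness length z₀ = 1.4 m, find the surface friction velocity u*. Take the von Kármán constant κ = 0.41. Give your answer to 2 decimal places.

u* ≈ 0.84 m/s

Log law: V(z) = (u*/κ) · ln(z/z₀) ⇒ u* = κ · V / ln(z/z₀)
u* = 0.41 × 6.3 / ln(30.0/1.4) = 0.41 × 6.3 / 3.0647
   = 2.5830 / 3.0647 = 0.8428 m/s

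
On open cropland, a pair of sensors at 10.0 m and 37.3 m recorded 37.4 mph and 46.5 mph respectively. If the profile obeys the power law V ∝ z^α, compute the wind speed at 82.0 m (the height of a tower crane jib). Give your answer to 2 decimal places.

First find α: α = ln(V₂/V₁)/ln(z₂/z₁) = ln(46.5/37.4)/ln(37.3/10.0) = 0.21778/1.31641 = 0.1654
Extrapolate from 37.3 m to 82.0 m: V₃ = 46.5 × (82.0/37.3)^0.1654 = 46.5 × 1.1392 = 52.9724 mph

52.97 mph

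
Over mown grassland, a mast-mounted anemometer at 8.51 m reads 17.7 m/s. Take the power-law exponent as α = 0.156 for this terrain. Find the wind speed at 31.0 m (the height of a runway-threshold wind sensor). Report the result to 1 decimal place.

Power-law profile: V₂ = V₁ · (z₂/z₁)^α
V₂ = 17.7 × (31.0/8.51)^0.156 = 17.7 × (3.6428)^0.156
    = 17.7 × 1.2234 = 21.6549 m/s

21.7 m/s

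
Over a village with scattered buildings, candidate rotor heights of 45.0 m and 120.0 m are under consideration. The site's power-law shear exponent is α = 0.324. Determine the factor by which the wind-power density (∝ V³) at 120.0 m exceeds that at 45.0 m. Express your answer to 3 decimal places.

2.594

Speed ratio: V_B/V_A = (z_B/z_A)^α = (120.0/45.0)^0.324 = (2.6667)^0.324 = 1.37409
Power-density ratio: P_B/P_A = (V_B/V_A)³ = (1.37409)³ = 2.59443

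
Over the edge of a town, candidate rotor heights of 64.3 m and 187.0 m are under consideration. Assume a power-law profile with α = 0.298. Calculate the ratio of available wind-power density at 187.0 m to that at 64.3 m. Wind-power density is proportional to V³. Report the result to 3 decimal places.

2.597

Speed ratio: V_B/V_A = (z_B/z_A)^α = (187.0/64.3)^0.298 = (2.9082)^0.298 = 1.37455
Power-density ratio: P_B/P_A = (V_B/V_A)³ = (1.37455)³ = 2.59708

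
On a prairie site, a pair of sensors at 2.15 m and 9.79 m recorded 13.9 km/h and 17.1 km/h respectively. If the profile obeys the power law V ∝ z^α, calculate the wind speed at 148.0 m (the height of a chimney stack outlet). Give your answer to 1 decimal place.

24.8 km/h

First find α: α = ln(V₂/V₁)/ln(z₂/z₁) = ln(17.1/13.9)/ln(9.79/2.15) = 0.20719/1.51589 = 0.1367
Extrapolate from 9.79 m to 148.0 m: V₃ = 17.1 × (148.0/9.79)^0.1367 = 17.1 × 1.4495 = 24.7859 km/h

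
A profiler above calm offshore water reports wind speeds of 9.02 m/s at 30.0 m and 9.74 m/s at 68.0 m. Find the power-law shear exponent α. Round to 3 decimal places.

Power law: V₂/V₁ = (z₂/z₁)^α ⇒ α = ln(V₂/V₁) / ln(z₂/z₁)
α = ln(9.74/9.02) / ln(68.0/30.0) = ln(1.0798) / ln(2.2667)
  = 0.07680 / 0.81831 = 0.09385

α ≈ 0.094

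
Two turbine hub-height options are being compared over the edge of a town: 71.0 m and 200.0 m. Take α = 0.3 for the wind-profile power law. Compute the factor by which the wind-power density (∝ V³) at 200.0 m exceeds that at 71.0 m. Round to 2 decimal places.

2.54

Speed ratio: V_B/V_A = (z_B/z_A)^α = (200.0/71.0)^0.3 = (2.8169)^0.3 = 1.36437
Power-density ratio: P_B/P_A = (V_B/V_A)³ = (1.36437)³ = 2.53977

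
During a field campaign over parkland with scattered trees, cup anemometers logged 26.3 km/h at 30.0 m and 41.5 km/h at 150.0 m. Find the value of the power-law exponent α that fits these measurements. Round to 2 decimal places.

Power law: V₂/V₁ = (z₂/z₁)^α ⇒ α = ln(V₂/V₁) / ln(z₂/z₁)
α = ln(41.5/26.3) / ln(150.0/30.0) = ln(1.5779) / ln(5.0000)
  = 0.45612 / 1.60944 = 0.28341

α ≈ 0.28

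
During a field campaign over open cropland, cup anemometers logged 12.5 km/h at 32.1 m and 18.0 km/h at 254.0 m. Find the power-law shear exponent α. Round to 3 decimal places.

Power law: V₂/V₁ = (z₂/z₁)^α ⇒ α = ln(V₂/V₁) / ln(z₂/z₁)
α = ln(18.0/12.5) / ln(254.0/32.1) = ln(1.4400) / ln(7.9128)
  = 0.36464 / 2.06848 = 0.17629

α ≈ 0.176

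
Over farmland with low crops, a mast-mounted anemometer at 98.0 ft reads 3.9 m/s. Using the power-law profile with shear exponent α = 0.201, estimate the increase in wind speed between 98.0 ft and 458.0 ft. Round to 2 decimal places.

Power law: V₂ = V₁ · (z₂/z₁)^α = 3.9 × (4.6735)^0.201 = 5.3169 m/s
ΔV = 5.3169 − 3.9 = 1.4169 m/s

1.42 m/s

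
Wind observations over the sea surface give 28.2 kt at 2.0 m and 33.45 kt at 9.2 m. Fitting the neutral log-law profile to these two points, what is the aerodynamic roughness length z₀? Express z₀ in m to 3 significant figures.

Log law: V(z) ∝ ln(z/z₀). With r = V₁/V₂ = 28.2/33.45 = 0.84305,
r · ln(z₂/z₀) = ln(z₁/z₀) ⇒ ln z₀ = (ln z₁ − r·ln z₂)/(1 − r)
ln z₀ = (0.69315 − 0.84305×2.21920) / 0.15695 = -7.5040
z₀ = exp(-7.5040) = 0.0005509 m

z₀ ≈ 0.000551 m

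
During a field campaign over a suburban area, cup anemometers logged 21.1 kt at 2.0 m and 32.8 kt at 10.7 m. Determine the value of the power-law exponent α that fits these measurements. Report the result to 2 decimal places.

Power law: V₂/V₁ = (z₂/z₁)^α ⇒ α = ln(V₂/V₁) / ln(z₂/z₁)
α = ln(32.8/21.1) / ln(10.7/2.0) = ln(1.5545) / ln(5.3500)
  = 0.44116 / 1.67710 = 0.26305

α ≈ 0.26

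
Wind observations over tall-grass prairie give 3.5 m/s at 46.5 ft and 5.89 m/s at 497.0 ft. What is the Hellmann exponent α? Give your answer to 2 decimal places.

Power law: V₂/V₁ = (z₂/z₁)^α ⇒ α = ln(V₂/V₁) / ln(z₂/z₁)
α = ln(5.89/3.5) / ln(497.0/46.5) = ln(1.6829) / ln(10.6882)
  = 0.52049 / 2.36914 = 0.21970

α ≈ 0.22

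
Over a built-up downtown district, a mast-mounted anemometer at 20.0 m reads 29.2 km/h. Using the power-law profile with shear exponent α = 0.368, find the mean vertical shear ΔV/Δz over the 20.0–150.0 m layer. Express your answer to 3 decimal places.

0.247 km/h/m

Power law: V₂ = V₁ · (z₂/z₁)^α = 29.2 × (7.5000)^0.368 = 61.2922 km/h
ΔV/Δz = (61.2922 − 29.2)/(150.0 − 20.0) = 32.0922/130.0000 = 0.24686 km/h/m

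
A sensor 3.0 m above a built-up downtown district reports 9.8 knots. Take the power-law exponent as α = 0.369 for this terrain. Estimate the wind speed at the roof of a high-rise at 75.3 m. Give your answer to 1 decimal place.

32.2 knots

Power-law profile: V₂ = V₁ · (z₂/z₁)^α
V₂ = 9.8 × (75.3/3.0)^0.369 = 9.8 × (25.1000)^0.369
    = 9.8 × 3.2846 = 32.1889 knots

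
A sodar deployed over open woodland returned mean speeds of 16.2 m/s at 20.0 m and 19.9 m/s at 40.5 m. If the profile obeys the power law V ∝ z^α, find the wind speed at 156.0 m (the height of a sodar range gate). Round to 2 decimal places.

29.49 m/s

First find α: α = ln(V₂/V₁)/ln(z₂/z₁) = ln(19.9/16.2)/ln(40.5/20.0) = 0.20571/0.70557 = 0.2915
Extrapolate from 40.5 m to 156.0 m: V₃ = 19.9 × (156.0/40.5)^0.2915 = 19.9 × 1.4817 = 29.4852 m/s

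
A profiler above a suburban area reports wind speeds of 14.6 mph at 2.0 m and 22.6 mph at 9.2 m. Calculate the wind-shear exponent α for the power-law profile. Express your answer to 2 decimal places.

Power law: V₂/V₁ = (z₂/z₁)^α ⇒ α = ln(V₂/V₁) / ln(z₂/z₁)
α = ln(22.6/14.6) / ln(9.2/2.0) = ln(1.5479) / ln(4.6000)
  = 0.43693 / 1.52606 = 0.28631

α ≈ 0.29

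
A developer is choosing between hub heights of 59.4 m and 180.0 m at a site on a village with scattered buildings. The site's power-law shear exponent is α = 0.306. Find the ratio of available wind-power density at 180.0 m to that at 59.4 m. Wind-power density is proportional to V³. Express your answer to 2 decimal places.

Speed ratio: V_B/V_A = (z_B/z_A)^α = (180.0/59.4)^0.306 = (3.0303)^0.306 = 1.40390
Power-density ratio: P_B/P_A = (V_B/V_A)³ = (1.40390)³ = 2.76697

2.77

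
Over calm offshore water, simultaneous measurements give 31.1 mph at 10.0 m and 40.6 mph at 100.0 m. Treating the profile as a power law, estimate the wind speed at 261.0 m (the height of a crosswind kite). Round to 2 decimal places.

45.37 mph

First find α: α = ln(V₂/V₁)/ln(z₂/z₁) = ln(40.6/31.1)/ln(100.0/10.0) = 0.26656/2.30259 = 0.1158
Extrapolate from 100.0 m to 261.0 m: V₃ = 40.6 × (261.0/100.0)^0.1158 = 40.6 × 1.1175 = 45.3689 mph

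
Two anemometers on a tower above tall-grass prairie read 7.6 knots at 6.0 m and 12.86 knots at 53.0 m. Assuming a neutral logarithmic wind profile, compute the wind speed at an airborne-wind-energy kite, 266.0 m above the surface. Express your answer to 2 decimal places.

Log law: V ∝ ln(z/z₀). From the pair, with r = V₁/V₂ = 0.59098,
ln z₀ = (ln z₁ − r·ln z₂)/(1 − r) = (1.7918 − 0.59098×3.9703)/0.40902 = -1.3559 → z₀ = 0.2577 m
V₃ = V₁ · ln(z₃/z₀)/ln(z₁/z₀) = 7.6 × 6.9394/3.1477 = 16.7550 knots

16.76 knots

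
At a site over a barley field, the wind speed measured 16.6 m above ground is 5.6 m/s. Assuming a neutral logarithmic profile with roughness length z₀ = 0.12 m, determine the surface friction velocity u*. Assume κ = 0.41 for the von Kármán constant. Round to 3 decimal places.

Log law: V(z) = (u*/κ) · ln(z/z₀) ⇒ u* = κ · V / ln(z/z₀)
u* = 0.41 × 5.6 / ln(16.6/0.12) = 0.41 × 5.6 / 4.9297
   = 2.2960 / 4.9297 = 0.4658 m/s

u* ≈ 0.466 m/s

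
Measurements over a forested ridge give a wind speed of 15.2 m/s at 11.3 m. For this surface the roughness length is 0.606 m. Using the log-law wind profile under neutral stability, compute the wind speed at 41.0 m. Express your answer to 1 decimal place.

Log law: V(z) ∝ ln(z/z₀), so V₂/V₁ = ln(z₂/z₀) / ln(z₁/z₀).
ln(41.0/0.606) = 4.2144, ln(11.3/0.606) = 2.9257
V₂ = 15.2 × 4.2144/2.9257 = 15.2 × 1.4405 = 21.8956 m/s

21.9 m/s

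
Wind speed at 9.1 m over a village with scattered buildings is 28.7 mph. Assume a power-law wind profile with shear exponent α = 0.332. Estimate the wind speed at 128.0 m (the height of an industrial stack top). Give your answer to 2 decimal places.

69.04 mph

Power-law profile: V₂ = V₁ · (z₂/z₁)^α
V₂ = 28.7 × (128.0/9.1)^0.332 = 28.7 × (14.0659)^0.332
    = 28.7 × 2.4054 = 69.0357 mph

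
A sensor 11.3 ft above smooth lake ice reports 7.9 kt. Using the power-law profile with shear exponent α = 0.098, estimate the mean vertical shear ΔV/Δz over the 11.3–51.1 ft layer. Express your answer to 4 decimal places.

0.0316 kt/ft

Power law: V₂ = V₁ · (z₂/z₁)^α = 7.9 × (4.5221)^0.098 = 9.1591 kt
ΔV/Δz = (9.1591 − 7.9)/(51.1 − 11.3) = 1.2591/39.8000 = 0.03163 kt/ft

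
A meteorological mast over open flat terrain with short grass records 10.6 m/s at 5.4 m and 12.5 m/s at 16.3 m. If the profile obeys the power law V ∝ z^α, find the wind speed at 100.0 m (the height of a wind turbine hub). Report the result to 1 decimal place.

First find α: α = ln(V₂/V₁)/ln(z₂/z₁) = ln(12.5/10.6)/ln(16.3/5.4) = 0.16487/1.10477 = 0.1492
Extrapolate from 16.3 m to 100.0 m: V₃ = 12.5 × (100.0/16.3)^0.1492 = 12.5 × 1.3109 = 16.3864 m/s

16.4 m/s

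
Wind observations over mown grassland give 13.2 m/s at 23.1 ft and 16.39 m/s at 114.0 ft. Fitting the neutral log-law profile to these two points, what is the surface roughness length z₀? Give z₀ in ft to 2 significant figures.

z₀ ≈ 0.031 ft

Log law: V(z) ∝ ln(z/z₀). With r = V₁/V₂ = 13.2/16.39 = 0.80537,
r · ln(z₂/z₀) = ln(z₁/z₀) ⇒ ln z₀ = (ln z₁ − r·ln z₂)/(1 − r)
ln z₀ = (3.13983 − 0.80537×4.73620) / 0.19463 = -3.4658
z₀ = exp(-3.4658) = 0.03125 ft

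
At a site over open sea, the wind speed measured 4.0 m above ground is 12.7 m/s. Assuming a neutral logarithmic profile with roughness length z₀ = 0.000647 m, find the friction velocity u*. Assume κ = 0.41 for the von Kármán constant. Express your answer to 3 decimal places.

u* ≈ 0.596 m/s

Log law: V(z) = (u*/κ) · ln(z/z₀) ⇒ u* = κ · V / ln(z/z₀)
u* = 0.41 × 12.7 / ln(4.0/0.000647) = 0.41 × 12.7 / 8.7295
   = 5.2070 / 8.7295 = 0.5965 m/s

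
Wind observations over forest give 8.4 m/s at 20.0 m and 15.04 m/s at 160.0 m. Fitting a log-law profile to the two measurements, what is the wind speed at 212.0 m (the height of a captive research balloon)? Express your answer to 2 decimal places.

Log law: V ∝ ln(z/z₀). From the pair, with r = V₁/V₂ = 0.55851,
ln z₀ = (ln z₁ − r·ln z₂)/(1 − r) = (2.9957 − 0.55851×5.0752)/0.44149 = 0.3651 → z₀ = 1.441 m
V₃ = V₁ · ln(z₃/z₀)/ln(z₁/z₀) = 8.4 × 4.9915/2.6306 = 15.9386 m/s

15.94 m/s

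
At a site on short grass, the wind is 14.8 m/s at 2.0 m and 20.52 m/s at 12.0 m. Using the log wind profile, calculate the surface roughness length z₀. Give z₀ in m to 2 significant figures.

Log law: V(z) ∝ ln(z/z₀). With r = V₁/V₂ = 14.8/20.52 = 0.72125,
r · ln(z₂/z₀) = ln(z₁/z₀) ⇒ ln z₀ = (ln z₁ − r·ln z₂)/(1 − r)
ln z₀ = (0.69315 − 0.72125×2.48491) / 0.27875 = -3.9429
z₀ = exp(-3.9429) = 0.01939 m

z₀ ≈ 0.019 m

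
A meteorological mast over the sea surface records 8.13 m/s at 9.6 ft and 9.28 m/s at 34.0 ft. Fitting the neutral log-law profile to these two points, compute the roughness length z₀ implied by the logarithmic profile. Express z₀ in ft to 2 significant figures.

Log law: V(z) ∝ ln(z/z₀). With r = V₁/V₂ = 8.13/9.28 = 0.87608,
r · ln(z₂/z₀) = ln(z₁/z₀) ⇒ ln z₀ = (ln z₁ − r·ln z₂)/(1 − r)
ln z₀ = (2.26176 − 0.87608×3.52636) / 0.12392 = -6.6784
z₀ = exp(-6.6784) = 0.001258 ft

z₀ ≈ 0.0013 ft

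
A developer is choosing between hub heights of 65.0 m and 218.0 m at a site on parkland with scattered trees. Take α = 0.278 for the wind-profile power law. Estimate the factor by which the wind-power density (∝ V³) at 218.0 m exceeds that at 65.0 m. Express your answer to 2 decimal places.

Speed ratio: V_B/V_A = (z_B/z_A)^α = (218.0/65.0)^0.278 = (3.3538)^0.278 = 1.39991
Power-density ratio: P_B/P_A = (V_B/V_A)³ = (1.39991)³ = 2.74349

2.74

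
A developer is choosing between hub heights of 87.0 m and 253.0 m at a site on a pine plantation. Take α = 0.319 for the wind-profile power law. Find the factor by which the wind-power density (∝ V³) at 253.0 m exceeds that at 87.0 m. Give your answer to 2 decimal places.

Speed ratio: V_B/V_A = (z_B/z_A)^α = (253.0/87.0)^0.319 = (2.9080)^0.319 = 1.40569
Power-density ratio: P_B/P_A = (V_B/V_A)³ = (1.40569)³ = 2.77758

2.78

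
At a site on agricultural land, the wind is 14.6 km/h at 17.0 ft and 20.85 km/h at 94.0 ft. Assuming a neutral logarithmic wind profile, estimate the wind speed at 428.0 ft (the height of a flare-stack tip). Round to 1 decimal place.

26.4 km/h

Log law: V ∝ ln(z/z₀). From the pair, with r = V₁/V₂ = 0.70024,
ln z₀ = (ln z₁ − r·ln z₂)/(1 − r) = (2.8332 − 0.70024×4.5433)/0.29976 = -1.1615 → z₀ = 0.3130 ft
V₃ = V₁ · ln(z₃/z₀)/ln(z₁/z₀) = 14.6 × 7.2207/3.9948 = 26.3900 km/h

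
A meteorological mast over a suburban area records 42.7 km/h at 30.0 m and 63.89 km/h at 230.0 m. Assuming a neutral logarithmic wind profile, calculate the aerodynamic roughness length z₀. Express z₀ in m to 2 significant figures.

z₀ ≈ 0.49 m

Log law: V(z) ∝ ln(z/z₀). With r = V₁/V₂ = 42.7/63.89 = 0.66834,
r · ln(z₂/z₀) = ln(z₁/z₀) ⇒ ln z₀ = (ln z₁ − r·ln z₂)/(1 − r)
ln z₀ = (3.40120 − 0.66834×5.43808) / 0.33166 = -0.7033
z₀ = exp(-0.7033) = 0.4949 m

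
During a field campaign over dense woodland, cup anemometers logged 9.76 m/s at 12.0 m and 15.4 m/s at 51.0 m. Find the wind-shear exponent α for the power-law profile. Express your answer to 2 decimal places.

α ≈ 0.32

Power law: V₂/V₁ = (z₂/z₁)^α ⇒ α = ln(V₂/V₁) / ln(z₂/z₁)
α = ln(15.4/9.76) / ln(51.0/12.0) = ln(1.5779) / ln(4.2500)
  = 0.45608 / 1.44692 = 0.31520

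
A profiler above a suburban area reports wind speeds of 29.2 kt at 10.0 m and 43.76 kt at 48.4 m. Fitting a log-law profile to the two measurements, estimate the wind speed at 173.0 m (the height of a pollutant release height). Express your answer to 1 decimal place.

55.5 kt

Log law: V ∝ ln(z/z₀). From the pair, with r = V₁/V₂ = 0.66728,
ln z₀ = (ln z₁ − r·ln z₂)/(1 − r) = (2.3026 − 0.66728×3.8795)/0.33272 = -0.8599 → z₀ = 0.4232 m
V₃ = V₁ · ln(z₃/z₀)/ln(z₁/z₀) = 29.2 × 6.0132/3.1625 = 55.5212 kt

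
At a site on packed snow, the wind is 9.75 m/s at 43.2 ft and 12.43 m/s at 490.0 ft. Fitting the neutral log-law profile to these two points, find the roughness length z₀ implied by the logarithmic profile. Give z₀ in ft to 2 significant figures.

z₀ ≈ 0.0063 ft

Log law: V(z) ∝ ln(z/z₀). With r = V₁/V₂ = 9.75/12.43 = 0.78439,
r · ln(z₂/z₀) = ln(z₁/z₀) ⇒ ln z₀ = (ln z₁ − r·ln z₂)/(1 − r)
ln z₀ = (3.76584 − 0.78439×6.19441) / 0.21561 = -5.0694
z₀ = exp(-5.0694) = 0.006286 ft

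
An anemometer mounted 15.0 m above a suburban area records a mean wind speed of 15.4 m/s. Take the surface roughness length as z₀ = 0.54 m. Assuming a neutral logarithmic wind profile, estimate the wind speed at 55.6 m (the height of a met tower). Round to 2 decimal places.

21.47 m/s

Log law: V(z) ∝ ln(z/z₀), so V₂/V₁ = ln(z₂/z₀) / ln(z₁/z₀).
ln(55.6/0.54) = 4.6344, ln(15.0/0.54) = 3.3242
V₂ = 15.4 × 4.6344/3.3242 = 15.4 × 1.3941 = 21.4694 m/s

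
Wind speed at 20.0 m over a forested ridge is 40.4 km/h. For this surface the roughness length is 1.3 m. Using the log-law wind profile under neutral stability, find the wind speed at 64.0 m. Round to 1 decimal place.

Log law: V(z) ∝ ln(z/z₀), so V₂/V₁ = ln(z₂/z₀) / ln(z₁/z₀).
ln(64.0/1.3) = 3.8965, ln(20.0/1.3) = 2.7334
V₂ = 40.4 × 3.8965/2.7334 = 40.4 × 1.4255 = 57.5917 km/h

57.6 km/h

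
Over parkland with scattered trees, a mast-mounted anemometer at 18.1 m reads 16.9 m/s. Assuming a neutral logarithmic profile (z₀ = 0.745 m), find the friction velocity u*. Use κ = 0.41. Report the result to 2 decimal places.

Log law: V(z) = (u*/κ) · ln(z/z₀) ⇒ u* = κ · V / ln(z/z₀)
u* = 0.41 × 16.9 / ln(18.1/0.745) = 0.41 × 16.9 / 3.1903
   = 6.9290 / 3.1903 = 2.1719 m/s

u* ≈ 2.17 m/s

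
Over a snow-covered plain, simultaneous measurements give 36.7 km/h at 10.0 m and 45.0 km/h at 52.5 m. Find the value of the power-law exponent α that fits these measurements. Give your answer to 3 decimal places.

Power law: V₂/V₁ = (z₂/z₁)^α ⇒ α = ln(V₂/V₁) / ln(z₂/z₁)
α = ln(45.0/36.7) / ln(52.5/10.0) = ln(1.2262) / ln(5.2500)
  = 0.20389 / 1.65823 = 0.12295

α ≈ 0.123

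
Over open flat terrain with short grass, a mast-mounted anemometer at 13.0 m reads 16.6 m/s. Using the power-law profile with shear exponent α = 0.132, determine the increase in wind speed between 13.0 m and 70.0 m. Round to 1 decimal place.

4.1 m/s

Power law: V₂ = V₁ · (z₂/z₁)^α = 16.6 × (5.3846)^0.132 = 20.7310 m/s
ΔV = 20.7310 − 16.6 = 4.1310 m/s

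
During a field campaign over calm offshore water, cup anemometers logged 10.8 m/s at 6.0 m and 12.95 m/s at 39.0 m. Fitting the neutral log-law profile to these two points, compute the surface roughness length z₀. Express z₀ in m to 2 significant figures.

Log law: V(z) ∝ ln(z/z₀). With r = V₁/V₂ = 10.8/12.95 = 0.83398,
r · ln(z₂/z₀) = ln(z₁/z₀) ⇒ ln z₀ = (ln z₁ − r·ln z₂)/(1 − r)
ln z₀ = (1.79176 − 0.83398×3.66356) / 0.16602 = -7.6108
z₀ = exp(-7.6108) = 0.0004951 m

z₀ ≈ 0.00050 m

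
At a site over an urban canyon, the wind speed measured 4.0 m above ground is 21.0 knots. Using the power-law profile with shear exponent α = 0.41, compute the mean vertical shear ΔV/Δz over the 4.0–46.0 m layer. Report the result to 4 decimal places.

0.8610 knots/m

Power law: V₂ = V₁ · (z₂/z₁)^α = 21.0 × (11.5000)^0.41 = 57.1617 knots
ΔV/Δz = (57.1617 − 21.0)/(46.0 − 4.0) = 36.1617/42.0000 = 0.86099 knots/m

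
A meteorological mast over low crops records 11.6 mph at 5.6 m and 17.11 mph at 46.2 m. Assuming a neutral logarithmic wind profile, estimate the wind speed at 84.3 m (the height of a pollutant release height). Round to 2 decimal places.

Log law: V ∝ ln(z/z₀). From the pair, with r = V₁/V₂ = 0.67797,
ln z₀ = (ln z₁ − r·ln z₂)/(1 − r) = (1.7228 − 0.67797×3.8330)/0.32203 = -2.7198 → z₀ = 0.06589 m
V₃ = V₁ · ln(z₃/z₀)/ln(z₁/z₀) = 11.6 × 7.1542/4.4426 = 18.6803 mph

18.68 mph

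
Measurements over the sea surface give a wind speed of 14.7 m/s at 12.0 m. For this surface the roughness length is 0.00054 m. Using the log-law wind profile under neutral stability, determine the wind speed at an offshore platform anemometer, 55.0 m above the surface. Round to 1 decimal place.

Log law: V(z) ∝ ln(z/z₀), so V₂/V₁ = ln(z₂/z₀) / ln(z₁/z₀).
ln(55.0/0.00054) = 11.5313, ln(12.0/0.00054) = 10.0088
V₂ = 14.7 × 11.5313/10.0088 = 14.7 × 1.1521 = 16.9360 m/s

16.9 m/s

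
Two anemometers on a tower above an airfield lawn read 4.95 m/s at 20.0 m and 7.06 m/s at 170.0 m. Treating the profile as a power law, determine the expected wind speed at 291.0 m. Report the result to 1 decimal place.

First find α: α = ln(V₂/V₁)/ln(z₂/z₁) = ln(7.06/4.95)/ln(170.0/20.0) = 0.35506/2.14007 = 0.1659
Extrapolate from 170.0 m to 291.0 m: V₃ = 7.06 × (291.0/170.0)^0.1659 = 7.06 × 1.0933 = 7.7185 m/s

7.7 m/s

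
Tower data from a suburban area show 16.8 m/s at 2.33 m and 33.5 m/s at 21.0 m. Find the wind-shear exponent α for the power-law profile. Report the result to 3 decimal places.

Power law: V₂/V₁ = (z₂/z₁)^α ⇒ α = ln(V₂/V₁) / ln(z₂/z₁)
α = ln(33.5/16.8) / ln(21.0/2.33) = ln(1.9940) / ln(9.0129)
  = 0.69017 / 2.19865 = 0.31390

α ≈ 0.314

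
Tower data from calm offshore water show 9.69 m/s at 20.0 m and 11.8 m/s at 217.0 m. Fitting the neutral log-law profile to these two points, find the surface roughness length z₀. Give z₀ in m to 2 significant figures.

Log law: V(z) ∝ ln(z/z₀). With r = V₁/V₂ = 9.69/11.8 = 0.82119,
r · ln(z₂/z₀) = ln(z₁/z₀) ⇒ ln z₀ = (ln z₁ − r·ln z₂)/(1 − r)
ln z₀ = (2.99573 − 0.82119×5.37990) / 0.17881 = -7.9533
z₀ = exp(-7.9533) = 0.0003515 m

z₀ ≈ 0.00035 m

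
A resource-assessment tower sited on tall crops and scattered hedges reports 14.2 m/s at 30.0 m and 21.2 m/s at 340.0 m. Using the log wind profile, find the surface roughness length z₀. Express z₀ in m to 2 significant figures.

Log law: V(z) ∝ ln(z/z₀). With r = V₁/V₂ = 14.2/21.2 = 0.66981,
r · ln(z₂/z₀) = ln(z₁/z₀) ⇒ ln z₀ = (ln z₁ − r·ln z₂)/(1 − r)
ln z₀ = (3.40120 − 0.66981×5.82895) / 0.33019 = -1.5237
z₀ = exp(-1.5237) = 0.2179 m

z₀ ≈ 0.22 m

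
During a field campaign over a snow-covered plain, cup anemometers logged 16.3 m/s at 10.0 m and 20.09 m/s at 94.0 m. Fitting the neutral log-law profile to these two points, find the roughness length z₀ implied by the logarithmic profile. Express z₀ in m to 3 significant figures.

z₀ ≈ 0.000653 m

Log law: V(z) ∝ ln(z/z₀). With r = V₁/V₂ = 16.3/20.09 = 0.81135,
r · ln(z₂/z₀) = ln(z₁/z₀) ⇒ ln z₀ = (ln z₁ − r·ln z₂)/(1 − r)
ln z₀ = (2.30259 − 0.81135×4.54329) / 0.18865 = -7.3342
z₀ = exp(-7.3342) = 0.0006528 m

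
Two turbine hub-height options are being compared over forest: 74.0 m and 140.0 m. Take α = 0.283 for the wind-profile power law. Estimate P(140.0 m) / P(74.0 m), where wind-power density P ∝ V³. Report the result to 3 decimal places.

1.718

Speed ratio: V_B/V_A = (z_B/z_A)^α = (140.0/74.0)^0.283 = (1.8919)^0.283 = 1.19774
Power-density ratio: P_B/P_A = (V_B/V_A)³ = (1.19774)³ = 1.71824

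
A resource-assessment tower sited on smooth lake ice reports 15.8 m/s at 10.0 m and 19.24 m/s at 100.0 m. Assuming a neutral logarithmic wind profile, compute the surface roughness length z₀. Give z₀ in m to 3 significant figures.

Log law: V(z) ∝ ln(z/z₀). With r = V₁/V₂ = 15.8/19.24 = 0.82121,
r · ln(z₂/z₀) = ln(z₁/z₀) ⇒ ln z₀ = (ln z₁ − r·ln z₂)/(1 − r)
ln z₀ = (2.30259 − 0.82121×4.60517) / 0.17879 = -8.2732
z₀ = exp(-8.2732) = 0.0002553 m

z₀ ≈ 0.000255 m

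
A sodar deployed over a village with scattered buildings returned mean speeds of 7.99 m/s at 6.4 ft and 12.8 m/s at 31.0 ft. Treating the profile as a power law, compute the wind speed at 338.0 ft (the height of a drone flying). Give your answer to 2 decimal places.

First find α: α = ln(V₂/V₁)/ln(z₂/z₁) = ln(12.8/7.99)/ln(31.0/6.4) = 0.47125/1.57769 = 0.2987
Extrapolate from 31.0 ft to 338.0 ft: V₃ = 12.8 × (338.0/31.0)^0.2987 = 12.8 × 2.0413 = 26.1292 m/s

26.13 m/s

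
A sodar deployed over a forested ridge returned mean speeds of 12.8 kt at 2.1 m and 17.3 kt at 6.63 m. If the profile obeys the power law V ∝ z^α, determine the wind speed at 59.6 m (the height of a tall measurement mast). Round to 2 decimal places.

30.76 kt

First find α: α = ln(V₂/V₁)/ln(z₂/z₁) = ln(17.3/12.8)/ln(6.63/2.1) = 0.30126/1.14967 = 0.2620
Extrapolate from 6.63 m to 59.6 m: V₃ = 17.3 × (59.6/6.63)^0.2620 = 17.3 × 1.7779 = 30.7584 kt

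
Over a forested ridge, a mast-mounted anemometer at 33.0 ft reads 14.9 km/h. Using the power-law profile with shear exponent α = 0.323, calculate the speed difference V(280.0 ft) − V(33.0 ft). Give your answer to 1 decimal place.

Power law: V₂ = V₁ · (z₂/z₁)^α = 14.9 × (8.4848)^0.323 = 29.7261 km/h
ΔV = 29.7261 − 14.9 = 14.8261 km/h

14.8 km/h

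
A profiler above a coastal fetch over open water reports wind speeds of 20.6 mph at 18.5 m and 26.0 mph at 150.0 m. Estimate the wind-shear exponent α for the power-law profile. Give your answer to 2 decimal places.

Power law: V₂/V₁ = (z₂/z₁)^α ⇒ α = ln(V₂/V₁) / ln(z₂/z₁)
α = ln(26.0/20.6) / ln(150.0/18.5) = ln(1.2621) / ln(8.1081)
  = 0.23281 / 2.09286 = 0.11124

α ≈ 0.11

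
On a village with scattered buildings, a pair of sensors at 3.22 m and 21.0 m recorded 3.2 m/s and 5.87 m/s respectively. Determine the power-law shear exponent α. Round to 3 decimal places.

Power law: V₂/V₁ = (z₂/z₁)^α ⇒ α = ln(V₂/V₁) / ln(z₂/z₁)
α = ln(5.87/3.2) / ln(21.0/3.22) = ln(1.8344) / ln(6.5217)
  = 0.60670 / 1.87514 = 0.32355

α ≈ 0.324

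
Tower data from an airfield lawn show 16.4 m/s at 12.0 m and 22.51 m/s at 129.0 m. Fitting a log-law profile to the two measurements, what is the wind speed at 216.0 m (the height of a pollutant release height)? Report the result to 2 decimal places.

Log law: V ∝ ln(z/z₀). From the pair, with r = V₁/V₂ = 0.72857,
ln z₀ = (ln z₁ − r·ln z₂)/(1 − r) = (2.4849 − 0.72857×4.8598)/0.27143 = -3.8896 → z₀ = 0.02045 m
V₃ = V₁ · ln(z₃/z₀)/ln(z₁/z₀) = 16.4 × 9.2649/6.3745 = 23.8362 m/s

23.84 m/s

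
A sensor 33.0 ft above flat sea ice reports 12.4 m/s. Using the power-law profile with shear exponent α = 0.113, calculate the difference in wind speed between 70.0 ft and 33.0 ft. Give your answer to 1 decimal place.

Power law: V₂ = V₁ · (z₂/z₁)^α = 12.4 × (2.1212)^0.113 = 13.4997 m/s
ΔV = 13.4997 − 12.4 = 1.0997 m/s

1.1 m/s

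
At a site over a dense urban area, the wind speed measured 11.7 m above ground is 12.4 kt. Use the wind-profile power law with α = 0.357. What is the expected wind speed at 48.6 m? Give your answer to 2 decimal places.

Power-law profile: V₂ = V₁ · (z₂/z₁)^α
V₂ = 12.4 × (48.6/11.7)^0.357 = 12.4 × (4.1538)^0.357
    = 12.4 × 1.6626 = 20.6162 kt

20.62 kt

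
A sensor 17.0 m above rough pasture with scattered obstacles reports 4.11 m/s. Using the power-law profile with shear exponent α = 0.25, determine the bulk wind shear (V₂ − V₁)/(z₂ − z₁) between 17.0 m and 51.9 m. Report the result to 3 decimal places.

0.038 m/s/m

Power law: V₂ = V₁ · (z₂/z₁)^α = 4.11 × (3.0529)^0.25 = 5.4328 m/s
ΔV/Δz = (5.4328 − 4.11)/(51.9 − 17.0) = 1.3228/34.9000 = 0.03790 m/s/m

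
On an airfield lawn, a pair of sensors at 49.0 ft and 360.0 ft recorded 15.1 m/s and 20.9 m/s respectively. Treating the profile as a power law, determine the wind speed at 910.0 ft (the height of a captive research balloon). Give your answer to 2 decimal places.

First find α: α = ln(V₂/V₁)/ln(z₂/z₁) = ln(20.9/15.1)/ln(360.0/49.0) = 0.32505/1.99428 = 0.1630
Extrapolate from 360.0 ft to 910.0 ft: V₃ = 20.9 × (910.0/360.0)^0.1630 = 20.9 × 1.1632 = 24.3103 m/s

24.31 m/s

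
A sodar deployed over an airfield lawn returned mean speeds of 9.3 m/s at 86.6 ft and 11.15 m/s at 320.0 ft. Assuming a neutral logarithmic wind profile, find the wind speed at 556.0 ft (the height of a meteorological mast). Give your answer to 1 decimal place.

Log law: V ∝ ln(z/z₀). From the pair, with r = V₁/V₂ = 0.83408,
ln z₀ = (ln z₁ − r·ln z₂)/(1 − r) = (4.4613 − 0.83408×5.7683)/0.16592 = -2.1091 → z₀ = 0.1213 ft
V₃ = V₁ · ln(z₃/z₀)/ln(z₁/z₀) = 9.3 × 8.4299/6.5704 = 11.9320 m/s

11.9 m/s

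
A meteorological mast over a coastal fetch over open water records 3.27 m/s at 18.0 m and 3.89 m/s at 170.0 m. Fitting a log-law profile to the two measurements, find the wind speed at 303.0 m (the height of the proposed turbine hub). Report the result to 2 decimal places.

4.05 m/s

Log law: V ∝ ln(z/z₀). From the pair, with r = V₁/V₂ = 0.84062,
ln z₀ = (ln z₁ − r·ln z₂)/(1 − r) = (2.8904 − 0.84062×5.1358)/0.15938 = -8.9524 → z₀ = 0.0001294 m
V₃ = V₁ · ln(z₃/z₀)/ln(z₁/z₀) = 3.27 × 14.6662/11.8428 = 4.0496 m/s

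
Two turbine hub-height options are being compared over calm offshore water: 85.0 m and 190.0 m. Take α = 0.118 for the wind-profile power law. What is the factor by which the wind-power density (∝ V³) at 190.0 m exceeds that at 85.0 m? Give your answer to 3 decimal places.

1.329

Speed ratio: V_B/V_A = (z_B/z_A)^α = (190.0/85.0)^0.118 = (2.2353)^0.118 = 1.09957
Power-density ratio: P_B/P_A = (V_B/V_A)³ = (1.09957)³ = 1.32943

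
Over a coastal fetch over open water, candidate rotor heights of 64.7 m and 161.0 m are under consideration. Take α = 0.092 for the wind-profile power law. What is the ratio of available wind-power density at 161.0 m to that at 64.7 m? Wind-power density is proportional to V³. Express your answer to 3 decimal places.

Speed ratio: V_B/V_A = (z_B/z_A)^α = (161.0/64.7)^0.092 = (2.4884)^0.092 = 1.08749
Power-density ratio: P_B/P_A = (V_B/V_A)³ = (1.08749)³ = 1.28610

1.286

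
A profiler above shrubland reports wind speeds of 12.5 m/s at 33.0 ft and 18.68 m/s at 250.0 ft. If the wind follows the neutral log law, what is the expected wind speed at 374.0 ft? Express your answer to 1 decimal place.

Log law: V ∝ ln(z/z₀). From the pair, with r = V₁/V₂ = 0.66916,
ln z₀ = (ln z₁ − r·ln z₂)/(1 − r) = (3.4965 − 0.66916×5.5215)/0.33084 = -0.5993 → z₀ = 0.5492 ft
V₃ = V₁ · ln(z₃/z₀)/ln(z₁/z₀) = 12.5 × 6.5235/4.0958 = 19.9093 m/s

19.9 m/s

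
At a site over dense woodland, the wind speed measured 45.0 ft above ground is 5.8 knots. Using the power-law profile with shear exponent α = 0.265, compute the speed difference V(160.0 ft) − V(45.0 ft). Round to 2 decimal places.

2.32 knots

Power law: V₂ = V₁ · (z₂/z₁)^α = 5.8 × (3.5556)^0.265 = 8.1174 knots
ΔV = 8.1174 − 5.8 = 2.3174 knots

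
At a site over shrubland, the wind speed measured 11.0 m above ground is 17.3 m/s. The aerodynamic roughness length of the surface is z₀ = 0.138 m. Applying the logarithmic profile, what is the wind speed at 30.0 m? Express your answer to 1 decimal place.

Log law: V(z) ∝ ln(z/z₀), so V₂/V₁ = ln(z₂/z₀) / ln(z₁/z₀).
ln(30.0/0.138) = 5.3817, ln(11.0/0.138) = 4.3784
V₂ = 17.3 × 5.3817/4.3784 = 17.3 × 1.2291 = 21.2643 m/s

21.3 m/s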